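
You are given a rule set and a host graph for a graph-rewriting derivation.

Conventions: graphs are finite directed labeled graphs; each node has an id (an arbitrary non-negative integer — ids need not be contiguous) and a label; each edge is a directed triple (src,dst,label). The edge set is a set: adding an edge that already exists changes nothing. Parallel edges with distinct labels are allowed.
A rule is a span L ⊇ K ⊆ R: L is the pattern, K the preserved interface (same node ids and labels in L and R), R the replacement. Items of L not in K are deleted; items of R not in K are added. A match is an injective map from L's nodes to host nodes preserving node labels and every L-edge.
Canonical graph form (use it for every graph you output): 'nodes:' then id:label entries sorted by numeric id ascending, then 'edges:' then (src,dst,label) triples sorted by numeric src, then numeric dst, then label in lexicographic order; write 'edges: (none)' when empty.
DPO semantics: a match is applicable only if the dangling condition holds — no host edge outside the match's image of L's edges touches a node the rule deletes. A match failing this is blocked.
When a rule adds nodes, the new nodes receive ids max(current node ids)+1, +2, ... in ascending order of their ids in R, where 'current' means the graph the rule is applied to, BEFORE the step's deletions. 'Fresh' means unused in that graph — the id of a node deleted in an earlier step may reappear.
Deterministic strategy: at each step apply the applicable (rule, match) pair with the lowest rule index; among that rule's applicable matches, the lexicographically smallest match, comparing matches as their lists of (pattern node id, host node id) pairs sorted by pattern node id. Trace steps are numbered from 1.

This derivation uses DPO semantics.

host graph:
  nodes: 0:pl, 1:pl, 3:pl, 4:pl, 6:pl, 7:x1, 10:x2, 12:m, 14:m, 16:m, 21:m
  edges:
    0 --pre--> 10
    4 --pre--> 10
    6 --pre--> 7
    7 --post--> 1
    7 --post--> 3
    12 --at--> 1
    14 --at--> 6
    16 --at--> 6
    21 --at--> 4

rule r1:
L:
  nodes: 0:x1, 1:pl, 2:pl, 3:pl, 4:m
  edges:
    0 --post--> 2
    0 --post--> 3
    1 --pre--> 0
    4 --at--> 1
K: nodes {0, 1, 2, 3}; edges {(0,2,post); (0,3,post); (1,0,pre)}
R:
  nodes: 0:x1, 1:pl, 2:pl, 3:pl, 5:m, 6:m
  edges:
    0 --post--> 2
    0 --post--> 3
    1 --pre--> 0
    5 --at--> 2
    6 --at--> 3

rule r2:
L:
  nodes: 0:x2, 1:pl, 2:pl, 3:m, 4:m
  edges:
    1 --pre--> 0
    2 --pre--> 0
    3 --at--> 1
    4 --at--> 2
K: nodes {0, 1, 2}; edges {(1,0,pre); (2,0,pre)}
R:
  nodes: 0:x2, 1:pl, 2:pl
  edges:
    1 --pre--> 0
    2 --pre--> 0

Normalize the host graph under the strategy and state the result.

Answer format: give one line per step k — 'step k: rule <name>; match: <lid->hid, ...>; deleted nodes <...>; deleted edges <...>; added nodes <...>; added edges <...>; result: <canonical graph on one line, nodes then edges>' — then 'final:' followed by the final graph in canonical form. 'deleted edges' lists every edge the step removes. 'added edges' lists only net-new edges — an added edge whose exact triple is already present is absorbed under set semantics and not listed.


step 1: rule r1; match: 0->7, 1->6, 2->1, 3->3, 4->14; deleted nodes 14; deleted edges (14,6,at); added nodes 22, 23; added edges (22,1,at); (23,3,at); result: nodes: 0:pl, 1:pl, 3:pl, 4:pl, 6:pl, 7:x1, 10:x2, 12:m, 16:m, 21:m, 22:m, 23:m edges: (0,10,pre); (4,10,pre); (6,7,pre); (7,1,post); (7,3,post); (12,1,at); (16,6,at); (21,4,at); (22,1,at); (23,3,at)
step 2: rule r1; match: 0->7, 1->6, 2->1, 3->3, 4->16; deleted nodes 16; deleted edges (16,6,at); added nodes 24, 25; added edges (24,1,at); (25,3,at); result: nodes: 0:pl, 1:pl, 3:pl, 4:pl, 6:pl, 7:x1, 10:x2, 12:m, 21:m, 22:m, 23:m, 24:m, 25:m edges: (0,10,pre); (4,10,pre); (6,7,pre); (7,1,post); (7,3,post); (12,1,at); (21,4,at); (22,1,at); (23,3,at); (24,1,at); (25,3,at)
final:
nodes: 0:pl, 1:pl, 3:pl, 4:pl, 6:pl, 7:x1, 10:x2, 12:m, 21:m, 22:m, 23:m, 24:m, 25:m
edges: (0,10,pre); (4,10,pre); (6,7,pre); (7,1,post); (7,3,post); (12,1,at); (21,4,at); (22,1,at); (23,3,at); (24,1,at); (25,3,at)


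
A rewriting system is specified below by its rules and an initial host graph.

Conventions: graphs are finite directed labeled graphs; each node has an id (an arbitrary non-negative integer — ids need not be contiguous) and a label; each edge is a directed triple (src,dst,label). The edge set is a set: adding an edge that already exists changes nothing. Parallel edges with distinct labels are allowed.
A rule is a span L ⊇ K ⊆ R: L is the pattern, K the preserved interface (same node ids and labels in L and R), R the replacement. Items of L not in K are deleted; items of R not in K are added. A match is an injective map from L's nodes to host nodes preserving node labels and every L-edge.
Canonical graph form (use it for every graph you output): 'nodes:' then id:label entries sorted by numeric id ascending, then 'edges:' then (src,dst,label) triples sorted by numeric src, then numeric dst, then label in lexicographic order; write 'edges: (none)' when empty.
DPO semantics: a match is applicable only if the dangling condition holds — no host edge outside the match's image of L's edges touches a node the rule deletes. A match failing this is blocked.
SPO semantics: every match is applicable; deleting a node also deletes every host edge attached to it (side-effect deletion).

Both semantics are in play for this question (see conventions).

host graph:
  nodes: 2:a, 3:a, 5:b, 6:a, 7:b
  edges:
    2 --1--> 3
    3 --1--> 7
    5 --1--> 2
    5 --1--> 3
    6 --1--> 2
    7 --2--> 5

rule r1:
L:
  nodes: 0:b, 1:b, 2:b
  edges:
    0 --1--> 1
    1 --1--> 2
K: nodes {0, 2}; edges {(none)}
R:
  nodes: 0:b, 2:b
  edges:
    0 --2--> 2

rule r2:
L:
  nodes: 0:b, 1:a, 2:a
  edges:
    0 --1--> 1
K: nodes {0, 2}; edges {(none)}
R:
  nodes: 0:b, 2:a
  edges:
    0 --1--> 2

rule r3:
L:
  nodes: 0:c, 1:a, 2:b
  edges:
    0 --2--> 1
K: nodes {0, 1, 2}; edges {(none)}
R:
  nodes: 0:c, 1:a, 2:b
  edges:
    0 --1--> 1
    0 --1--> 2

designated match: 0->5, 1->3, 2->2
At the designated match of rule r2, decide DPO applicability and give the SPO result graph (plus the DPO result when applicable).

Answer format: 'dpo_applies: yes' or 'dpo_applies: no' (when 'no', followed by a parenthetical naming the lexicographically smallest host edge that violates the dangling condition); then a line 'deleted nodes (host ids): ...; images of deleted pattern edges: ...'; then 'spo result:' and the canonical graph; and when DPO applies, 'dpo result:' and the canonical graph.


dpo_applies: no
(the rule deletes node 3, which keeps host edge (2,3,1) outside the match image — the dangling condition fails, DPO blocks; SPO proceeds and side-deletes such edges)
deleted nodes (host ids): 3; images of deleted pattern edges: (5,3,1)
spo result:
nodes: 2:a, 5:b, 6:a, 7:b
edges: (5,2,1); (6,2,1); (7,5,2)


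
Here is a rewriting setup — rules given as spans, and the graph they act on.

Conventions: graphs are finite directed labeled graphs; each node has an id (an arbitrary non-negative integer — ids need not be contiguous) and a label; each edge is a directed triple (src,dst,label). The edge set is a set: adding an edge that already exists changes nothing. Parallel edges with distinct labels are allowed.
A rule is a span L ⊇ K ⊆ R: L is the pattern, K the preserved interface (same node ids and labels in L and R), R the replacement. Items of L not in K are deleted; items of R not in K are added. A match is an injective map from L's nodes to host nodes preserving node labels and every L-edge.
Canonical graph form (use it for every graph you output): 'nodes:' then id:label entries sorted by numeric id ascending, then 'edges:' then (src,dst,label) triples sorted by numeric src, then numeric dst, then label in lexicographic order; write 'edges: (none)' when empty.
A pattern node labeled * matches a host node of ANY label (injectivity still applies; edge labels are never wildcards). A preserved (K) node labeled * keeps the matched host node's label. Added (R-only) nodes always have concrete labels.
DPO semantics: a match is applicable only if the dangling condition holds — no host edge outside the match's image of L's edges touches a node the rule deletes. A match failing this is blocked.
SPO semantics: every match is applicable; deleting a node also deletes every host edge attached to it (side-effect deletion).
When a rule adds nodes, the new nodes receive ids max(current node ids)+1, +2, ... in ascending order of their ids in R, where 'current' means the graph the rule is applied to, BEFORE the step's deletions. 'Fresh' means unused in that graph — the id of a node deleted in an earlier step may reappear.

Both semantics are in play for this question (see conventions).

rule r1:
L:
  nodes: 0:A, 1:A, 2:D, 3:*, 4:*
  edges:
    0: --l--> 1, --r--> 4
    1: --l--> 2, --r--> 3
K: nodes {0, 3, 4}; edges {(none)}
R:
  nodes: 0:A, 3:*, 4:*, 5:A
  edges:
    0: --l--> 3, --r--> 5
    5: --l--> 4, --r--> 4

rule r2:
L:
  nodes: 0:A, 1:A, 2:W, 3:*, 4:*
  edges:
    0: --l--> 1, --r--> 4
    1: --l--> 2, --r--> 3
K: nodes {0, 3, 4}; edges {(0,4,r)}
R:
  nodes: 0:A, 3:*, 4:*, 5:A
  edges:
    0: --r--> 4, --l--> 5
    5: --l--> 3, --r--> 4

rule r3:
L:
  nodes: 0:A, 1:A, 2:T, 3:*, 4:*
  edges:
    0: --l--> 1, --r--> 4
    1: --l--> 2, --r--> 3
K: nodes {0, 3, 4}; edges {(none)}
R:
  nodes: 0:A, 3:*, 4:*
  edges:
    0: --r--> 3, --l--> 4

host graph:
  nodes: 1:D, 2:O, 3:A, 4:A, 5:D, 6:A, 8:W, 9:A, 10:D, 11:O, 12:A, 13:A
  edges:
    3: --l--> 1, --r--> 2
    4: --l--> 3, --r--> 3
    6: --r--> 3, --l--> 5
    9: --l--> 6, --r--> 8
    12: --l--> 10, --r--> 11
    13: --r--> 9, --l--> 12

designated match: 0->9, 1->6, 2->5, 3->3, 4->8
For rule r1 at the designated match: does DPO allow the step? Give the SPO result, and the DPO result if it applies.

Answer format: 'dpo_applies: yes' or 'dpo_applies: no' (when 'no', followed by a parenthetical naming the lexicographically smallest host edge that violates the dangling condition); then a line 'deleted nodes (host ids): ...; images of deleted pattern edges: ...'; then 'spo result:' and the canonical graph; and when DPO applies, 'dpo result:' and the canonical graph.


dpo_applies: yes
deleted nodes (host ids): 5, 6; images of deleted pattern edges: (6,3,r); (6,5,l); (9,6,l); (9,8,r)
spo result:
nodes: 1:D, 2:O, 3:A, 4:A, 8:W, 9:A, 10:D, 11:O, 12:A, 13:A, 14:A
edges: (3,1,l); (3,2,r); (4,3,l); (4,3,r); (9,3,l); (9,14,r); (12,10,l); (12,11,r); (13,9,r); (13,12,l); (14,8,l); (14,8,r)
dpo result:
nodes: 1:D, 2:O, 3:A, 4:A, 8:W, 9:A, 10:D, 11:O, 12:A, 13:A, 14:A
edges: (3,1,l); (3,2,r); (4,3,l); (4,3,r); (9,3,l); (9,14,r); (12,10,l); (12,11,r); (13,9,r); (13,12,l); (14,8,l); (14,8,r)


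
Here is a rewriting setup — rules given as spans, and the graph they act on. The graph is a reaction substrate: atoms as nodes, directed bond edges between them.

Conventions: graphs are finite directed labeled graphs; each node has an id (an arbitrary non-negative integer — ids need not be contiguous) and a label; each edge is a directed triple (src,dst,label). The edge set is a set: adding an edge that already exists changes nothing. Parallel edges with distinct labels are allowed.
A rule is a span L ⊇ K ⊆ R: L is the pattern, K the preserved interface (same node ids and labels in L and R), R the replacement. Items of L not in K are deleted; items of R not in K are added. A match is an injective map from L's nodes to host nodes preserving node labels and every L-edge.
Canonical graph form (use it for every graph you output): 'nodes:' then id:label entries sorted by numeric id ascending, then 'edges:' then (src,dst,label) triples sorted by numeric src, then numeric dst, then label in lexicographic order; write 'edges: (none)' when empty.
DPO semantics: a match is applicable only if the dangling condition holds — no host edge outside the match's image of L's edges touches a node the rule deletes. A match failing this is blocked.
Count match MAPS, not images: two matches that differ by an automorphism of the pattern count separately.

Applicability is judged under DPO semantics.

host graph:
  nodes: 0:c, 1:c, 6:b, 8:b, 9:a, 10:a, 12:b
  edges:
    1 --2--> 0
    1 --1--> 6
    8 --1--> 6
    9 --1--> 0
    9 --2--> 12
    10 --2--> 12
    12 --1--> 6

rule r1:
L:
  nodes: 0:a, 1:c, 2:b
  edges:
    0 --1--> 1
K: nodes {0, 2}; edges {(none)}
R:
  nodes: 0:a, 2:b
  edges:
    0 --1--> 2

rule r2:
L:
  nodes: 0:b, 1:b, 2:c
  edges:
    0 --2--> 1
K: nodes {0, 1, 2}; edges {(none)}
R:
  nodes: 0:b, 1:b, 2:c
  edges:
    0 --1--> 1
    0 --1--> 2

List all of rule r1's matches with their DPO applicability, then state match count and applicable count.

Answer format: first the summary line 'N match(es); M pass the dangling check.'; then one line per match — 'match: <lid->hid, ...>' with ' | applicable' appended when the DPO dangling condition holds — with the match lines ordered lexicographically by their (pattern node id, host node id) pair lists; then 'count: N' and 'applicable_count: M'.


3 match(es); 0 pass the dangling check.
match: 0->9, 1->0, 2->6
match: 0->9, 1->0, 2->8
match: 0->9, 1->0, 2->12
count: 3
applicable_count: 0


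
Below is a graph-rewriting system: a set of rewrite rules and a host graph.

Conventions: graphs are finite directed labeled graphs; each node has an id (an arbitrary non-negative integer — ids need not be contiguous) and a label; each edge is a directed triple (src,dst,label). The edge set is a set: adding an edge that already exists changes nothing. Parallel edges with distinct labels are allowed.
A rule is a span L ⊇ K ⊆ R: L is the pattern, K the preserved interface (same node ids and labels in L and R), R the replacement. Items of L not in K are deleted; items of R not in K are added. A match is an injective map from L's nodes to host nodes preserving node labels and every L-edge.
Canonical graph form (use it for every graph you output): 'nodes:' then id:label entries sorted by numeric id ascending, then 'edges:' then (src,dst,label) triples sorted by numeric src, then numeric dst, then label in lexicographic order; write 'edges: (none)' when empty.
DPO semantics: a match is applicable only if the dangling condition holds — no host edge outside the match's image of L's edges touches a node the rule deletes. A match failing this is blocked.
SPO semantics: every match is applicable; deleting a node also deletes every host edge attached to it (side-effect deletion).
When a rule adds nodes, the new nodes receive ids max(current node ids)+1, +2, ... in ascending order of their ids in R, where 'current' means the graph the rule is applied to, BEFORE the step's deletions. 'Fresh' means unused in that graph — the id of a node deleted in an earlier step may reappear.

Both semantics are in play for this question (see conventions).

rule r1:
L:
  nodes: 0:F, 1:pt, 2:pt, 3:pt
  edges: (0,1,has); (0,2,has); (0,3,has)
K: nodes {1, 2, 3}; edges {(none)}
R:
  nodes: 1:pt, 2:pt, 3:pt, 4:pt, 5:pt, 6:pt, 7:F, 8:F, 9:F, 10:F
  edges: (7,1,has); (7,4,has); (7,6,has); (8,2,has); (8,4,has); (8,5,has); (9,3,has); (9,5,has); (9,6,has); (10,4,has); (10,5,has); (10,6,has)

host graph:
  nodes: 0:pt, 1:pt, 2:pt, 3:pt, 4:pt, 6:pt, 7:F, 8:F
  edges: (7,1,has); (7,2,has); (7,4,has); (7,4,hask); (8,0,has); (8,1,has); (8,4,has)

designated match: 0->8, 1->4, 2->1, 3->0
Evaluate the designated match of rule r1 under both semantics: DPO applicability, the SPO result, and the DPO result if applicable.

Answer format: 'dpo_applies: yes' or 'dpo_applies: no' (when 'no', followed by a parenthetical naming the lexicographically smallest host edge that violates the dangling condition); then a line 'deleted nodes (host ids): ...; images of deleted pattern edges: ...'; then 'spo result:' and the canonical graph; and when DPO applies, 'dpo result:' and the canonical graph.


dpo_applies: yes
deleted nodes (host ids): 8; images of deleted pattern edges: (8,0,has); (8,1,has); (8,4,has)
spo result:
nodes: 0:pt, 1:pt, 2:pt, 3:pt, 4:pt, 6:pt, 7:F, 9:pt, 10:pt, 11:pt, 12:F, 13:F, 14:F, 15:F
edges: (7,1,has); (7,2,has); (7,4,has); (7,4,hask); (12,4,has); (12,9,has); (12,11,has); (13,1,has); (13,9,has); (13,10,has); (14,0,has); (14,10,has); (14,11,has); (15,9,has); (15,10,has); (15,11,has)
dpo result:
nodes: 0:pt, 1:pt, 2:pt, 3:pt, 4:pt, 6:pt, 7:F, 9:pt, 10:pt, 11:pt, 12:F, 13:F, 14:F, 15:F
edges: (7,1,has); (7,2,has); (7,4,has); (7,4,hask); (12,4,has); (12,9,has); (12,11,has); (13,1,has); (13,9,has); (13,10,has); (14,0,has); (14,10,has); (14,11,has); (15,9,has); (15,10,has); (15,11,has)


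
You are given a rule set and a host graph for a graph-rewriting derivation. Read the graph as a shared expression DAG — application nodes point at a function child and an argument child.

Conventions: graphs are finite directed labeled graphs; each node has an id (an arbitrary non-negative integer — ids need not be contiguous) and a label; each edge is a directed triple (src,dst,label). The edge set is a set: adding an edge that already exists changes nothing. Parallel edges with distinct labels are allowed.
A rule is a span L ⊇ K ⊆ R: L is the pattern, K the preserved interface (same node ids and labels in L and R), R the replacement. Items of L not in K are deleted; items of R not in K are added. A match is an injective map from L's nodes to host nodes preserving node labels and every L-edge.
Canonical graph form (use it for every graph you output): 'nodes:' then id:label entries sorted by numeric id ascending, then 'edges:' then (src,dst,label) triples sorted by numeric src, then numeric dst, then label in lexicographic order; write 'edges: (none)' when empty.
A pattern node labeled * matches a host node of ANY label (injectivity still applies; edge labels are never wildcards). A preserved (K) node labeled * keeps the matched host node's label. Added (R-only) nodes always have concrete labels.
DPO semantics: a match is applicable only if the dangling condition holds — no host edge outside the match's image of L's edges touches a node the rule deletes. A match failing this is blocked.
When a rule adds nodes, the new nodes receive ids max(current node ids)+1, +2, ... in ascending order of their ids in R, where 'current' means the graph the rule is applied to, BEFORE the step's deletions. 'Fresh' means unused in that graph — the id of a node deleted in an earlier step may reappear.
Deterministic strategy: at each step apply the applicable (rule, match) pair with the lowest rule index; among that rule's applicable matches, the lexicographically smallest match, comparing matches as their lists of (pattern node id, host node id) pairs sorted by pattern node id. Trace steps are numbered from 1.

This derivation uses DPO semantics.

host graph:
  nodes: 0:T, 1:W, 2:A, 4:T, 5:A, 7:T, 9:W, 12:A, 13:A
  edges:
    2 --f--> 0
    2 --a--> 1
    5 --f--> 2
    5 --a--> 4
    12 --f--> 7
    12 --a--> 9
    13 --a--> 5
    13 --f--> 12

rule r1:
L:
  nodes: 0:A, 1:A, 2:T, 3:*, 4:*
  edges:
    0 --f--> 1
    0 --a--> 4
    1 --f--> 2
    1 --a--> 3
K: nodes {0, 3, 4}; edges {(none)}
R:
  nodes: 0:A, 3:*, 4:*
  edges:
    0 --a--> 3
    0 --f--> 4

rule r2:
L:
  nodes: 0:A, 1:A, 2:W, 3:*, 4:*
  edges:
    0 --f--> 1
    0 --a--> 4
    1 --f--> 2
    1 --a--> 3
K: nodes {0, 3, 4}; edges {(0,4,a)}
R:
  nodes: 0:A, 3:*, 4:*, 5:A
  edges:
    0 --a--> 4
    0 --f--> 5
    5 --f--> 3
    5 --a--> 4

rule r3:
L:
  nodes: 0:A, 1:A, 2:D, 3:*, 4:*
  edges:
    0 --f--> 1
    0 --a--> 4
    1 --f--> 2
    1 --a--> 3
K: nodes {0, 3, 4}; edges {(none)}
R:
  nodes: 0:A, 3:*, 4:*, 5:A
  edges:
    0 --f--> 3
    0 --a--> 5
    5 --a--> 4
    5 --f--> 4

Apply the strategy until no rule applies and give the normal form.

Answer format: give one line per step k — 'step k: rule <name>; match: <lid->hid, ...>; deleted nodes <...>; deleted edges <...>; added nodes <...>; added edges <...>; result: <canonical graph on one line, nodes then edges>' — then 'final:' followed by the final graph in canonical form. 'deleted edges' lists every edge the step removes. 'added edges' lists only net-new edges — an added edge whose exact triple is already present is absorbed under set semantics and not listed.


step 1: rule r1; match: 0->5, 1->2, 2->0, 3->1, 4->4; deleted nodes 0, 2; deleted edges (2,0,f); (2,1,a); (5,2,f); (5,4,a); added nodes (none); added edges (5,1,a); (5,4,f); result: nodes: 1:W, 4:T, 5:A, 7:T, 9:W, 12:A, 13:A edges: (5,1,a); (5,4,f); (12,7,f); (12,9,a); (13,5,a); (13,12,f)
step 2: rule r1; match: 0->13, 1->12, 2->7, 3->9, 4->5; deleted nodes 7, 12; deleted edges (12,7,f); (12,9,a); (13,5,a); (13,12,f); added nodes (none); added edges (13,5,f); (13,9,a); result: nodes: 1:W, 4:T, 5:A, 9:W, 13:A edges: (5,1,a); (5,4,f); (13,5,f); (13,9,a)
step 3: rule r1; match: 0->13, 1->5, 2->4, 3->1, 4->9; deleted nodes 4, 5; deleted edges (5,1,a); (5,4,f); (13,5,f); (13,9,a); added nodes (none); added edges (13,1,a); (13,9,f); result: nodes: 1:W, 9:W, 13:A edges: (13,1,a); (13,9,f)
final:
nodes: 1:W, 9:W, 13:A
edges: (13,1,a); (13,9,f)


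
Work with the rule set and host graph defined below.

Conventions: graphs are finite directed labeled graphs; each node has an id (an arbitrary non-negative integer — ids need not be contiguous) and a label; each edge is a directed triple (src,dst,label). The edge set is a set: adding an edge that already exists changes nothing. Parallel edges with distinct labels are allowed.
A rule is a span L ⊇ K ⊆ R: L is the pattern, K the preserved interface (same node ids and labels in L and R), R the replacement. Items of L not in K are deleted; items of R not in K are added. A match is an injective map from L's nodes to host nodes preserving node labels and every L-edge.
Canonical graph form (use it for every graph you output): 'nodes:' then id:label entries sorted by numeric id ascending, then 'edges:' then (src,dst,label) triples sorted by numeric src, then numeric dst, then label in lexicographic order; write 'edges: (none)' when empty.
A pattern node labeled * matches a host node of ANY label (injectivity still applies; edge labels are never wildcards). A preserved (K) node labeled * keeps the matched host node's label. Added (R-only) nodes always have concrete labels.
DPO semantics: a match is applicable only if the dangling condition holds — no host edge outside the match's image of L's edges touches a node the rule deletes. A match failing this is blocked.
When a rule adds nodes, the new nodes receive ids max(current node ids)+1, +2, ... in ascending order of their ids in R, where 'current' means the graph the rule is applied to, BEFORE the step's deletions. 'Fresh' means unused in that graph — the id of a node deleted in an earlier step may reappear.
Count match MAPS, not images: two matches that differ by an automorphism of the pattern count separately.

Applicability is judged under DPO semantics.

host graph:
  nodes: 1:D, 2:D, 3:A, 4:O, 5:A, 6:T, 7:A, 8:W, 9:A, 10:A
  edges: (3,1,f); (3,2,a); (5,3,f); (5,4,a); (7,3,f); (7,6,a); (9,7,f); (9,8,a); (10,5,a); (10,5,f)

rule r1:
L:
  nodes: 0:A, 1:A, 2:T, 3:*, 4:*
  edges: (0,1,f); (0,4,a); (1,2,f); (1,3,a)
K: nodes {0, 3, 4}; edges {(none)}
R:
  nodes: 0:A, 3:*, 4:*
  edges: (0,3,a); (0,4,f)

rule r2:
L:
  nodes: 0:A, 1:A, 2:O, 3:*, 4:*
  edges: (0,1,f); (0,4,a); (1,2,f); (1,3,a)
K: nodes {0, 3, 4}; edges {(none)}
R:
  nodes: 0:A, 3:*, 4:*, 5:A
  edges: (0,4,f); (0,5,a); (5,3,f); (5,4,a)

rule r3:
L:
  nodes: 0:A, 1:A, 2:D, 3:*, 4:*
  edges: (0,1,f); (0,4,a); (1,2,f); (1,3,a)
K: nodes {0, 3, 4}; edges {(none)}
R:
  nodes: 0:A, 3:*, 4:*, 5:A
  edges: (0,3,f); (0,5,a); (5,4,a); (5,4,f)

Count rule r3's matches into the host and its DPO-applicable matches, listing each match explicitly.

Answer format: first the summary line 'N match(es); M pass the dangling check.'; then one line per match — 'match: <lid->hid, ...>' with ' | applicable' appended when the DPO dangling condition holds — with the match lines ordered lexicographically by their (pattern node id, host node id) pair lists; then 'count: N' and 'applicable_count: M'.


2 match(es); 0 pass the dangling check.
match: 0->5, 1->3, 2->1, 3->2, 4->4
match: 0->7, 1->3, 2->1, 3->2, 4->6
count: 2
applicable_count: 0


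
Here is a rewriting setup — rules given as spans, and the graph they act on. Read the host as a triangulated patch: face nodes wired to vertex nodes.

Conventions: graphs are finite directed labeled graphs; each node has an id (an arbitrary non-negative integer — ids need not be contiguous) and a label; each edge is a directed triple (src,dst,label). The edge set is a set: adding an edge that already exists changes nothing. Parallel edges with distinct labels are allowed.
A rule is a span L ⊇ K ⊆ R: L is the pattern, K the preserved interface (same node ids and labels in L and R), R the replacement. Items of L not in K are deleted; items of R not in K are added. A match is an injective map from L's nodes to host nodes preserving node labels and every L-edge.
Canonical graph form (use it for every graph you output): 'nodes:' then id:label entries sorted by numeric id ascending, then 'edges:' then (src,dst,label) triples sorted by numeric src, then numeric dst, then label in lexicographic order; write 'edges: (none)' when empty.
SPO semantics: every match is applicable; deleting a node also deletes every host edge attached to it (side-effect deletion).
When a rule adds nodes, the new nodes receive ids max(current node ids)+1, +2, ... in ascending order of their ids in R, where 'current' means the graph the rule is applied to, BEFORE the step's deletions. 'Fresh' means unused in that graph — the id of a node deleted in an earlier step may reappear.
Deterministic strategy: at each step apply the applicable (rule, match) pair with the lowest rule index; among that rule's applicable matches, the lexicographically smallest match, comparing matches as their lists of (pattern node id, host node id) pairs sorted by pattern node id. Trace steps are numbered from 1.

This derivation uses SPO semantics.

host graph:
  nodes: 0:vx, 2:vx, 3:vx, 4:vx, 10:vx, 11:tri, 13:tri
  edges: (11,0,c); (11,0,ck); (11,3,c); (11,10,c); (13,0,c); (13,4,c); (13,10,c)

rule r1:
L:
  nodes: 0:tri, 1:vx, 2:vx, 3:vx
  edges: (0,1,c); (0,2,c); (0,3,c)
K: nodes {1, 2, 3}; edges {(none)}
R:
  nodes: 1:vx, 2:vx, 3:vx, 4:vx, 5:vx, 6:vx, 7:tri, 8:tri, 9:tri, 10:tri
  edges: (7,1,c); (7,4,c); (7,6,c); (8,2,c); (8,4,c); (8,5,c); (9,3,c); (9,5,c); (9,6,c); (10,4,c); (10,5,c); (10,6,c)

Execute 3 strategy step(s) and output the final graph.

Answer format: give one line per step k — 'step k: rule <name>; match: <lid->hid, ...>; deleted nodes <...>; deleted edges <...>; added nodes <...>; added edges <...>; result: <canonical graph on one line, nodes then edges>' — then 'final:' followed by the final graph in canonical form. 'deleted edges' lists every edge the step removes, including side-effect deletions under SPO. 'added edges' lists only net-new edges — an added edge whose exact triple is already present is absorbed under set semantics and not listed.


step 1: rule r1; match: 0->11, 1->0, 2->3, 3->10; deleted nodes 11; deleted edges (11,0,c); (11,0,ck); (11,3,c); (11,10,c); added nodes 14, 15, 16, 17, 18, 19, 20; added edges (17,0,c); (17,14,c); (17,16,c); (18,3,c); (18,14,c); (18,15,c); (19,10,c); (19,15,c); (19,16,c); (20,14,c); (20,15,c); (20,16,c); result: nodes: 0:vx, 2:vx, 3:vx, 4:vx, 10:vx, 13:tri, 14:vx, 15:vx, 16:vx, 17:tri, 18:tri, 19:tri, 20:tri edges: (13,0,c); (13,4,c); (13,10,c); (17,0,c); (17,14,c); (17,16,c); (18,3,c); (18,14,c); (18,15,c); (19,10,c); (19,15,c); (19,16,c); (20,14,c); (20,15,c); (20,16,c)
step 2: rule r1; match: 0->13, 1->0, 2->4, 3->10; deleted nodes 13; deleted edges (13,0,c); (13,4,c); (13,10,c); added nodes 21, 22, 23, 24, 25, 26, 27; added edges (24,0,c); (24,21,c); (24,23,c); (25,4,c); (25,21,c); (25,22,c); (26,10,c); (26,22,c); (26,23,c); (27,21,c); (27,22,c); (27,23,c); result: nodes: 0:vx, 2:vx, 3:vx, 4:vx, 10:vx, 14:vx, 15:vx, 16:vx, 17:tri, 18:tri, 19:tri, 20:tri, 21:vx, 22:vx, 23:vx, 24:tri, 25:tri, 26:tri, 27:tri edges: (17,0,c); (17,14,c); (17,16,c); (18,3,c); (18,14,c); (18,15,c); (19,10,c); (19,15,c); (19,16,c); (20,14,c); (20,15,c); (20,16,c); (24,0,c); (24,21,c); (24,23,c); (25,4,c); (25,21,c); (25,22,c); (26,10,c); (26,22,c); (26,23,c); (27,21,c); (27,22,c); (27,23,c)
step 3: rule r1; match: 0->17, 1->0, 2->14, 3->16; deleted nodes 17; deleted edges (17,0,c); (17,14,c); (17,16,c); added nodes 28, 29, 30, 31, 32, 33, 34; added edges (31,0,c); (31,28,c); (31,30,c); (32,14,c); (32,28,c); (32,29,c); (33,16,c); (33,29,c); (33,30,c); (34,28,c); (34,29,c); (34,30,c); result: nodes: 0:vx, 2:vx, 3:vx, 4:vx, 10:vx, 14:vx, 15:vx, 16:vx, 18:tri, 19:tri, 20:tri, 21:vx, 22:vx, 23:vx, 24:tri, 25:tri, 26:tri, 27:tri, 28:vx, 29:vx, 30:vx, 31:tri, 32:tri, 33:tri, 34:tri edges: (18,3,c); (18,14,c); (18,15,c); (19,10,c); (19,15,c); (19,16,c); (20,14,c); (20,15,c); (20,16,c); (24,0,c); (24,21,c); (24,23,c); (25,4,c); (25,21,c); (25,22,c); (26,10,c); (26,22,c); (26,23,c); (27,21,c); (27,22,c); (27,23,c); (31,0,c); (31,28,c); (31,30,c); (32,14,c); (32,28,c); (32,29,c); (33,16,c); (33,29,c); (33,30,c); (34,28,c); (34,29,c); (34,30,c)
final:
nodes: 0:vx, 2:vx, 3:vx, 4:vx, 10:vx, 14:vx, 15:vx, 16:vx, 18:tri, 19:tri, 20:tri, 21:vx, 22:vx, 23:vx, 24:tri, 25:tri, 26:tri, 27:tri, 28:vx, 29:vx, 30:vx, 31:tri, 32:tri, 33:tri, 34:tri
edges: (18,3,c); (18,14,c); (18,15,c); (19,10,c); (19,15,c); (19,16,c); (20,14,c); (20,15,c); (20,16,c); (24,0,c); (24,21,c); (24,23,c); (25,4,c); (25,21,c); (25,22,c); (26,10,c); (26,22,c); (26,23,c); (27,21,c); (27,22,c); (27,23,c); (31,0,c); (31,28,c); (31,30,c); (32,14,c); (32,28,c); (32,29,c); (33,16,c); (33,29,c); (33,30,c); (34,28,c); (34,29,c); (34,30,c)


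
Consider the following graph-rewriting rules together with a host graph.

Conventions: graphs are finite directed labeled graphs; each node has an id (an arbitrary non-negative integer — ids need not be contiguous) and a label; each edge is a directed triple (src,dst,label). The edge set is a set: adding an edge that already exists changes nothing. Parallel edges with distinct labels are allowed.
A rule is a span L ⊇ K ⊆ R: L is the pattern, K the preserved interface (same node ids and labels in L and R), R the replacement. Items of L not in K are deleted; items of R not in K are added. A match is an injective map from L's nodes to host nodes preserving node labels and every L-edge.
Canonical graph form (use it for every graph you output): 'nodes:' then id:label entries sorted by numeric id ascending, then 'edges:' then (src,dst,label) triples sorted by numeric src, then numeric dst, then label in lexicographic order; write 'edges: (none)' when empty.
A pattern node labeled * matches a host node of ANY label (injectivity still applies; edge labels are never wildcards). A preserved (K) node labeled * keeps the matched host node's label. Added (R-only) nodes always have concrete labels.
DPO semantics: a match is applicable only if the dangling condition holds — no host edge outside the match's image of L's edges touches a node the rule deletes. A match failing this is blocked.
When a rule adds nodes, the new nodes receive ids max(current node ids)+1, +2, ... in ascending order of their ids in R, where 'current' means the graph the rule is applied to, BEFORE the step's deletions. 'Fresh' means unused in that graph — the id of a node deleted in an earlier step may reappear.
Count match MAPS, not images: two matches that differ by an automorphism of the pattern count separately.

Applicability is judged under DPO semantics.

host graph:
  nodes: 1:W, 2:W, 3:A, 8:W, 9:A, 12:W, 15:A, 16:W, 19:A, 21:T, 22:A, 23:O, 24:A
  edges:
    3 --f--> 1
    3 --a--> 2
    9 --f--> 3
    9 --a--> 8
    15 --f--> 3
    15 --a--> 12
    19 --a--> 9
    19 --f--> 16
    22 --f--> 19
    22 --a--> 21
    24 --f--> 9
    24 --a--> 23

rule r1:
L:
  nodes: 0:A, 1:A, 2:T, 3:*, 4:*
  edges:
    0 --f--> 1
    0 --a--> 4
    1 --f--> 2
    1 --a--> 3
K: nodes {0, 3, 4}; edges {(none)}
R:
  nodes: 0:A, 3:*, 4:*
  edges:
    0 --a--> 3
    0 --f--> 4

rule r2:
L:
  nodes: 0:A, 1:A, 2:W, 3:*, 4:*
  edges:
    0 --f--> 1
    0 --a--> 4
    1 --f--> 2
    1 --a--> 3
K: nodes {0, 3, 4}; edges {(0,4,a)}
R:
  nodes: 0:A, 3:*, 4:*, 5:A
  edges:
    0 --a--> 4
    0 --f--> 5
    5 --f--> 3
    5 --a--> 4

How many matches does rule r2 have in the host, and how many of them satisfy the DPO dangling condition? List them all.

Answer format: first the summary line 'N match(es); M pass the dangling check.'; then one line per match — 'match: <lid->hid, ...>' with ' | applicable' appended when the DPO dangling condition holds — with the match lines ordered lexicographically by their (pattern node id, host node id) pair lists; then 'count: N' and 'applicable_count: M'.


3 match(es); 1 pass the dangling check.
match: 0->9, 1->3, 2->1, 3->2, 4->8
match: 0->15, 1->3, 2->1, 3->2, 4->12
match: 0->22, 1->19, 2->16, 3->9, 4->21 | applicable
count: 3
applicable_count: 1


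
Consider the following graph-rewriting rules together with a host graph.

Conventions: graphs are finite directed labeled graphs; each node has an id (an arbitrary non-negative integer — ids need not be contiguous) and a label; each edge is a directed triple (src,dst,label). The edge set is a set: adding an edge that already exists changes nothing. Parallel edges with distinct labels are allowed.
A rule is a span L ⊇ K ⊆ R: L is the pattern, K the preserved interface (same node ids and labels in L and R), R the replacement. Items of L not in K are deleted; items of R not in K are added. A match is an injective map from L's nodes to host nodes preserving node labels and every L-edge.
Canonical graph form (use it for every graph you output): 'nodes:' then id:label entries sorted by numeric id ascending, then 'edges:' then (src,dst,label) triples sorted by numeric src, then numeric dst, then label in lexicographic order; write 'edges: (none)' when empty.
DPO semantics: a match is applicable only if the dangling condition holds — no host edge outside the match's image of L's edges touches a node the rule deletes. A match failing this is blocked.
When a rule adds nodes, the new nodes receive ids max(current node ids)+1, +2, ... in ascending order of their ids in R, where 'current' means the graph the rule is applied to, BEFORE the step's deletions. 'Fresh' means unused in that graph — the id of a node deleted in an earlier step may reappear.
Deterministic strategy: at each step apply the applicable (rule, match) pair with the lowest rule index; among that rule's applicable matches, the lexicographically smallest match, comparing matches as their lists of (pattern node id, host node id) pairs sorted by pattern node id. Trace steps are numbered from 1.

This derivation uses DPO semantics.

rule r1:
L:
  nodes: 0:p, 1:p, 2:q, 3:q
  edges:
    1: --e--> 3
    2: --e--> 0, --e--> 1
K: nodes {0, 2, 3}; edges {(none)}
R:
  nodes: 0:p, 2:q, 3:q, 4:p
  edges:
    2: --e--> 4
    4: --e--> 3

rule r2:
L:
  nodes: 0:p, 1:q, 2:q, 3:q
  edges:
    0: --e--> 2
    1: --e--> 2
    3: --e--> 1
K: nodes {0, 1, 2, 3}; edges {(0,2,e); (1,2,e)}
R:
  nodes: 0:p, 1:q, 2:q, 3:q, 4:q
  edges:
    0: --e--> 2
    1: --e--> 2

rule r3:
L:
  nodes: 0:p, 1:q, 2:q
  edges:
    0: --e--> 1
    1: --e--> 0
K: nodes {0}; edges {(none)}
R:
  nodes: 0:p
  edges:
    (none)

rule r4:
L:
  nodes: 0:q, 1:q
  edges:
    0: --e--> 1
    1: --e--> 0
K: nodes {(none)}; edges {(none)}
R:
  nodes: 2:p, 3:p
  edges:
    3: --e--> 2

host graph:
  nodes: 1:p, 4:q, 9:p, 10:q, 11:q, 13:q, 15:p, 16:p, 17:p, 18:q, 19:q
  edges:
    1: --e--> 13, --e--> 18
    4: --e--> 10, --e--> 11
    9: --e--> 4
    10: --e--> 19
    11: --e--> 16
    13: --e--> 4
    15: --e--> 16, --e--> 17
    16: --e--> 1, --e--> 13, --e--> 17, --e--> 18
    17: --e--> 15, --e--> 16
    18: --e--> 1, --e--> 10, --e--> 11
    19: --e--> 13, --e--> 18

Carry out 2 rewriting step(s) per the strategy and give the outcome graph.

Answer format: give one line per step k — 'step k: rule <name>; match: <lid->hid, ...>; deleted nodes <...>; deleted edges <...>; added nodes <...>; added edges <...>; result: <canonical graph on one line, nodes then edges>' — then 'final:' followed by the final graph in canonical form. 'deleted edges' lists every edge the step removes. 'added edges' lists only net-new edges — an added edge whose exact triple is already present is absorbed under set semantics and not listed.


step 1: rule r2; match: 0->1, 1->19, 2->13, 3->10; deleted nodes (none); deleted edges (10,19,e); added nodes 20; added edges (none); result: nodes: 1:p, 4:q, 9:p, 10:q, 11:q, 13:q, 15:p, 16:p, 17:p, 18:q, 19:q, 20:q edges: (1,13,e); (1,18,e); (4,10,e); (4,11,e); (9,4,e); (11,16,e); (13,4,e); (15,16,e); (15,17,e); (16,1,e); (16,13,e); (16,17,e); (16,18,e); (17,15,e); (17,16,e); (18,1,e); (18,10,e); (18,11,e); (19,13,e); (19,18,e)
step 2: rule r2; match: 0->9, 1->13, 2->4, 3->19; deleted nodes (none); deleted edges (19,13,e); added nodes 21; added edges (none); result: nodes: 1:p, 4:q, 9:p, 10:q, 11:q, 13:q, 15:p, 16:p, 17:p, 18:q, 19:q, 20:q, 21:q edges: (1,13,e); (1,18,e); (4,10,e); (4,11,e); (9,4,e); (11,16,e); (13,4,e); (15,16,e); (15,17,e); (16,1,e); (16,13,e); (16,17,e); (16,18,e); (17,15,e); (17,16,e); (18,1,e); (18,10,e); (18,11,e); (19,18,e)
final:
nodes: 1:p, 4:q, 9:p, 10:q, 11:q, 13:q, 15:p, 16:p, 17:p, 18:q, 19:q, 20:q, 21:q
edges: (1,13,e); (1,18,e); (4,10,e); (4,11,e); (9,4,e); (11,16,e); (13,4,e); (15,16,e); (15,17,e); (16,1,e); (16,13,e); (16,17,e); (16,18,e); (17,15,e); (17,16,e); (18,1,e); (18,10,e); (18,11,e); (19,18,e)


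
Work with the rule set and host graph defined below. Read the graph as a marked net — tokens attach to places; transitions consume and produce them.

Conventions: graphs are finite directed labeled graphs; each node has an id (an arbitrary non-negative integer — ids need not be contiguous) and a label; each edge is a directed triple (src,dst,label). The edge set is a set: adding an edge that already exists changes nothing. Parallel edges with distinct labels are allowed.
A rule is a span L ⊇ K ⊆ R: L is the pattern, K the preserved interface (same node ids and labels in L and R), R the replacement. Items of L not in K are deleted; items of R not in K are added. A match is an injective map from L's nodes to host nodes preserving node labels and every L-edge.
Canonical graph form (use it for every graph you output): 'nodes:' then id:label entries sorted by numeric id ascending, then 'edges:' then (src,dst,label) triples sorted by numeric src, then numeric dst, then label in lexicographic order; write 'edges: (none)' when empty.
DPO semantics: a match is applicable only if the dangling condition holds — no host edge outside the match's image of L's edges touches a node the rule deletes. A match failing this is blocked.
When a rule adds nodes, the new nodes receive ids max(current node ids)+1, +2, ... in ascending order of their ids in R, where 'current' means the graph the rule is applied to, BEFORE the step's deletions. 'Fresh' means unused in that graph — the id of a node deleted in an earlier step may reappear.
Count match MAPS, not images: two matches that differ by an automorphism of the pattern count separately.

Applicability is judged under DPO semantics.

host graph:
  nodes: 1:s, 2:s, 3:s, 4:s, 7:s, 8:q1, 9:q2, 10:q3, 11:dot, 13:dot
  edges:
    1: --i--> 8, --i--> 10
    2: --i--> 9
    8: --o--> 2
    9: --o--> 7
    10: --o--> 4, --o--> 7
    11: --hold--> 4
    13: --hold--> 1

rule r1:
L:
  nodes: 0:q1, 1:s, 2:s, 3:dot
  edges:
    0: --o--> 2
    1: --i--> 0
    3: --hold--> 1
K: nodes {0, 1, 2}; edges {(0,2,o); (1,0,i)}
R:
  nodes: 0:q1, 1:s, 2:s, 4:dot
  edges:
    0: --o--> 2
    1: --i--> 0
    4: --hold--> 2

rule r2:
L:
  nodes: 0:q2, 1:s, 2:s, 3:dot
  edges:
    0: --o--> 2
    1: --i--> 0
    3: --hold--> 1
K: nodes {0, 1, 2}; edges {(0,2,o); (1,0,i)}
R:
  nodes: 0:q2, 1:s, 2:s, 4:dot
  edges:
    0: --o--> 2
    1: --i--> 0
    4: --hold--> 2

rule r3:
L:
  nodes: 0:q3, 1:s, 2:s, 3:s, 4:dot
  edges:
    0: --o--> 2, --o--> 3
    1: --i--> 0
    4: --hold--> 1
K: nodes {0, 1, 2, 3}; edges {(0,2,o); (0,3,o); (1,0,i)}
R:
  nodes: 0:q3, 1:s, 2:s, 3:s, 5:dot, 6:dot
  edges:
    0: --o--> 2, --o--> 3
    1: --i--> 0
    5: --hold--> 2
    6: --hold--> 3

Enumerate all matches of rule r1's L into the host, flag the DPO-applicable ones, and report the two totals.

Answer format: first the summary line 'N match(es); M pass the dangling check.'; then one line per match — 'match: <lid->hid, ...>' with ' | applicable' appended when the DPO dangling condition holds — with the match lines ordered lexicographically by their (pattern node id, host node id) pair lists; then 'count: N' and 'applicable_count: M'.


1 match(es); 1 pass the dangling check.
match: 0->8, 1->1, 2->2, 3->13 | applicable
count: 1
applicable_count: 1
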